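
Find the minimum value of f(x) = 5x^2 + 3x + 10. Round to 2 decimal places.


For a quadratic f(x) = ax^2 + bx + c with a > 0, the minimum is at the vertex.
Vertex x-coordinate: x = -b/(2a)
x = -(3) / (2 * 5)
x = -3/10
Substitute back to find the minimum value:
f(-3/10) = 5 * (-3/10)^2 + 3 * (-3/10) + 10
= 9/20 - 9/10 + 10
= 191/20 = 9.55

9.55


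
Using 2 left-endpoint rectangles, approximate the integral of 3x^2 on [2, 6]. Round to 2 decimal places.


Left Riemann sum uses left endpoints of each subinterval.
Interval: [2, 6], n = 2
dx = (6 - 2) / 2 = 2
Left endpoints: [2, 4]
f values: [12, 48]
Sum = dx * (sum of f values)
= 2 * 60
= 120 = 120.00

120.00


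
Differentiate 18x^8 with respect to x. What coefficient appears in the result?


We apply the power rule: d/dx [ax^n] = a*n * x^(n-1)
d/dx [18x^8]
= 18 * 8 * x^(8-1)
= 144x^7
The coefficient is 144

144


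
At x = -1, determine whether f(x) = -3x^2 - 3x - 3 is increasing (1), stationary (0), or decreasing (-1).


Compute f'(x) to determine behavior:
f'(x) = -6x - 3
f'(-1) = -6 * (-1) - 3
= 6 - 3
= 3
Since f'(-1) > 0, the function is increasing (1)

1


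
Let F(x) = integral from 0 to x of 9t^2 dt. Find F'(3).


By the Fundamental Theorem of Calculus (Part 1):
If F(x) = integral from 0 to x of f(t) dt, then F'(x) = f(x)
Here f(t) = 9t^2
So F'(x) = 9x^2
Evaluate at x = 3:
F'(3) = 9 * 3^2
= 9 * 9
= 81

81


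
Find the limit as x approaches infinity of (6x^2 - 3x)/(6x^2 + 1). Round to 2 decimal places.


For limits at infinity with equal-degree polynomials,
we compare leading coefficients.
Numerator leading term: 6x^2
Denominator leading term: 6x^2
Divide both by x^2:
lim = (6 - 3/x) / (6 + 1/x^2)
As x -> infinity, the 1/x and 1/x^2 terms vanish:
= 6/6 = 1 = 1.00

1.00


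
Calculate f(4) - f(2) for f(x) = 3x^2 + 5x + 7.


Net change = f(b) - f(a)
f(x) = 3x^2 + 5x + 7
Compute f(4):
f(4) = 3 * 4^2 + 5 * 4 + 7
= 48 + 20 + 7
= 75
Compute f(2):
f(2) = 3 * 2^2 + 5 * 2 + 7
= 12 + 10 + 7
= 29
Net change = 75 - 29 = 46

46


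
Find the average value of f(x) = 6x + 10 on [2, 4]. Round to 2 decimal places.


Average value = 1/(b-a) * integral from a to b of f(x) dx
First compute the integral of 6x + 10:
F(x) = 3x^2 + 10x
F(4) = 3 * 16 + 10 * 4 = 88
F(2) = 3 * 4 + 10 * 2 = 32
Integral = 88 - 32 = 56
Average = 56 / (4 - 2) = 56 / 2
= 28 = 28.00

28.00


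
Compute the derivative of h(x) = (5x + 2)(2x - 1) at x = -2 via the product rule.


Let u(x) = 5x + 2 and v(x) = 2x - 1
u'(x) = 5
v'(x) = 2
Product rule: h'(x) = u'(x)*v(x) + u(x)*v'(x)
= 5 * (2x - 1) + (5x + 2) * 2
At x = -2:
u(-2) = 5 * (-2) + 2 = -8
v(-2) = 2 * (-2) - 1 = -5
h'(-2) = 5 * (-5) + (-8) * 2
= -25 - 16
= -41

-41


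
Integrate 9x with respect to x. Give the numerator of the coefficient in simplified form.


Apply the power rule for integration:
integral of ax^n dx = a/(n+1) * x^(n+1) + C
integral of 9x dx
= 9/2 * x^2 + C
The coefficient in lowest terms is 9/2, and its numerator is 9

9


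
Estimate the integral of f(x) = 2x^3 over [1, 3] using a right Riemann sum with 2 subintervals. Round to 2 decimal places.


Right Riemann sum uses right endpoints of each subinterval.
Interval: [1, 3], n = 2
dx = (3 - 1) / 2 = 1
Right endpoints: [2, 3]
f values: [16, 54]
Sum = dx * (sum of f values)
= 1 * 70
= 70 = 70.00

70.00


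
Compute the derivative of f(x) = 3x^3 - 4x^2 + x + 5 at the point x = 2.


Differentiate f(x) = 3x^3 - 4x^2 + x + 5 term by term:
f'(x) = 9x^2 - 8x + 1
Substitute x = 2:
f'(2) = 9 * 2^2 - 8 * 2 + 1
= 36 - 16 + 1
= 21

21


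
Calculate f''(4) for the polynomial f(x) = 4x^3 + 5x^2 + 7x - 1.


First derivative:
f'(x) = 12x^2 + 10x + 7
Second derivative:
f''(x) = 24x + 10
Substitute x = 4:
f''(4) = 24 * 4 + 10
= 96 + 10
= 106

106


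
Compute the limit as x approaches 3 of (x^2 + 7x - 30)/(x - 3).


Direct substitution gives 0/0, so we factor the numerator.
Factor: (x^2 + 7x - 30) = (x - 3)(x + 10)
Cancel the common factor (x - 3):
(x^2 + 7x - 30)/(x - 3) = (x + 10)
Now substitute x = 3:
= (3) - (-10) = 13

13


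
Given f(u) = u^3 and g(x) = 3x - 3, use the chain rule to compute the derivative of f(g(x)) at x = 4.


Using the chain rule: (f(g(x)))' = f'(g(x)) * g'(x)
First, find g(4):
g(4) = 3 * 4 - 3 = 9
Next, f'(u) = 3u^2
And g'(x) = 3
So f'(g(4)) * g'(4)
= 3 * 9^2 * 3
= 3 * 81 * 3
= 729

729


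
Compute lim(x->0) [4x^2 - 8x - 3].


Since polynomials are continuous, we use direct substitution.
lim(x->0) of 4x^2 - 8x - 3
= 4 * 0^2 - 8 * 0 - 3
= 0 + 0 - 3
= -3

-3


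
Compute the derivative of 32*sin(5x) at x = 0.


Apply the chain rule to differentiate 32*sin(5x):
d/dx [32*sin(5x)]
= 32 * cos(5x) * d/dx(5x)
= 32 * 5 * cos(5x)
= 160 * cos(5x)
Evaluate at x = 0:
= 160 * cos(0)
= 160 * 1
= 160

160


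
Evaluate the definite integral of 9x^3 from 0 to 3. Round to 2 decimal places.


Find the antiderivative of 9x^3:
F(x) = 9/4 * x^4
Apply the Fundamental Theorem of Calculus:
F(3) - F(0)
= 9/4 * 3^4 - 9/4 * 0^4
= 9/4 * (81 - 0)
= 9/4 * 81
= 729/4 = 182.25

182.25


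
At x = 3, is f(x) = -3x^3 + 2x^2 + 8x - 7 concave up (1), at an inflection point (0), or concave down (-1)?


Concavity is determined by the sign of f''(x).
f(x) = -3x^3 + 2x^2 + 8x - 7
f'(x) = -9x^2 + 4x + 8
f''(x) = -18x + 4
f''(3) = -18 * 3 + 4
= -54 + 4
= -50
Since f''(3) < 0, the function is concave down (-1)

-1


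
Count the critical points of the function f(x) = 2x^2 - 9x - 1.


Find where f'(x) = 0:
f'(x) = 4x - 9
Set f'(x) = 0:
4x - 9 = 0
x = 9 / 4 = 9/4
This is a linear equation in x, so there is exactly one solution.
Number of critical points: 1

1


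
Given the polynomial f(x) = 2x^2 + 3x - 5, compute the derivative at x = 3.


Differentiate term by term using power and sum rules:
f(x) = 2x^2 + 3x - 5
f'(x) = 4x + 3
Substitute x = 3:
f'(3) = 4 * 3 + 3
= 12 + 3
= 15

15


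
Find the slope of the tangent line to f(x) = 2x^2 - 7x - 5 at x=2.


The slope of the tangent line equals f'(x) at the point.
f(x) = 2x^2 - 7x - 5
f'(x) = 4x - 7
At x = 2:
f'(2) = 4 * 2 - 7
= 8 - 7
= 1

1


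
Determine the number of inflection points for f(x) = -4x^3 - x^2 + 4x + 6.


Inflection points occur where f''(x) = 0 and concavity changes.
f(x) = -4x^3 - x^2 + 4x + 6
f'(x) = -12x^2 - 2x + 4
f''(x) = -24x - 2
Set f''(x) = 0:
-24x - 2 = 0
x = 2 / (-24) = -1/12
Since f''(x) is linear (degree 1), it changes sign at this point.
Therefore there is exactly 1 inflection point.

1


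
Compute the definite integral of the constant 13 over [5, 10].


The integral of a constant k over [a, b] equals k * (b - a).
integral from 5 to 10 of 13 dx
= 13 * (10 - 5)
= 13 * 5
= 65

65


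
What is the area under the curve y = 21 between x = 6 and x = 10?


The area under a constant function y = 21 is a rectangle.
Width = 10 - 6 = 4
Height = 21
Area = width * height
= 4 * 21
= 84

84


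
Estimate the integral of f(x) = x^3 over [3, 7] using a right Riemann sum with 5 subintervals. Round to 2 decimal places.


Right Riemann sum uses right endpoints of each subinterval.
Interval: [3, 7], n = 5
dx = (7 - 3) / 5 = 4/5
Right endpoints: [19/5, 23/5, 27/5, 31/5, 7]
f values: [6859/125, 12167/125, 19683/125, 29791/125, 343]
Sum = dx * (sum of f values)
= 4/5 * 891
= 3564/5 = 712.80

712.80


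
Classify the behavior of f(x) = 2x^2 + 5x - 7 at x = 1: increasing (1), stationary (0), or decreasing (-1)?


Compute f'(x) to determine behavior:
f'(x) = 4x + 5
f'(1) = 4 * 1 + 5
= 4 + 5
= 9
Since f'(1) > 0, the function is increasing (1)

1


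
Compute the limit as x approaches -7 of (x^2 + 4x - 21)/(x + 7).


Direct substitution gives 0/0, so we factor the numerator.
Factor: (x^2 + 4x - 21) = (x + 7)(x - 3)
Cancel the common factor (x + 7):
(x^2 + 4x - 21)/(x + 7) = (x - 3)
Now substitute x = -7:
= (-7) - (3) = -10

-10


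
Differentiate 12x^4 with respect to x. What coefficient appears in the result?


We apply the power rule: d/dx [ax^n] = a*n * x^(n-1)
d/dx [12x^4]
= 12 * 4 * x^(4-1)
= 48x^3
The coefficient is 48

48


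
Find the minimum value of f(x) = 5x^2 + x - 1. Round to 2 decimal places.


For a quadratic f(x) = ax^2 + bx + c with a > 0, the minimum is at the vertex.
Vertex x-coordinate: x = -b/(2a)
x = -(1) / (2 * 5)
x = -1/10
Substitute back to find the minimum value:
f(-1/10) = 5 * (-1/10)^2 + 1 * (-1/10) - 1
= 1/20 - 1/10 - 1
= -21/20 = -1.05

-1.05


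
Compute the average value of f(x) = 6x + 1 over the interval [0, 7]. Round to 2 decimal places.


Average value = 1/(b-a) * integral from a to b of f(x) dx
First compute the integral of 6x + 1:
F(x) = 3x^2 + x
F(7) = 3 * 49 + 1 * 7 = 154
F(0) = 3 * 0 + 1 * 0 = 0
Integral = 154 - 0 = 154
Average = 154 / (7 - 0) = 154 / 7
= 22 = 22.00

22.00


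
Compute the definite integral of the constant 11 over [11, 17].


The integral of a constant k over [a, b] equals k * (b - a).
integral from 11 to 17 of 11 dx
= 11 * (17 - 11)
= 11 * 6
= 66

66


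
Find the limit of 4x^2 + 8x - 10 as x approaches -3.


Since polynomials are continuous, we use direct substitution.
lim(x->-3) of 4x^2 + 8x - 10
= 4 * (-3)^2 + 8 * (-3) - 10
= 36 - 24 - 10
= 2

2


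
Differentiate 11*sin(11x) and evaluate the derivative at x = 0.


Apply the chain rule to differentiate 11*sin(11x):
d/dx [11*sin(11x)]
= 11 * cos(11x) * d/dx(11x)
= 11 * 11 * cos(11x)
= 121 * cos(11x)
Evaluate at x = 0:
= 121 * cos(0)
= 121 * 1
= 121

121


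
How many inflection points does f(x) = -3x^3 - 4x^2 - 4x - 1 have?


Inflection points occur where f''(x) = 0 and concavity changes.
f(x) = -3x^3 - 4x^2 - 4x - 1
f'(x) = -9x^2 - 8x - 4
f''(x) = -18x - 8
Set f''(x) = 0:
-18x - 8 = 0
x = 8 / (-18) = -4/9
Since f''(x) is linear (degree 1), it changes sign at this point.
Therefore there is exactly 1 inflection point.

1


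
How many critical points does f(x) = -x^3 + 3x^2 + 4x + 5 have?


Find where f'(x) = 0:
f(x) = -x^3 + 3x^2 + 4x + 5
f'(x) = -3x^2 + 6x + 4
This is a quadratic in x. Use the discriminant to count real roots.
Discriminant = (6)^2 - 4 * (-3) * 4
= 36 - (-48)
= 84
Since discriminant > 0, f'(x) = 0 has 2 real solutions.
Number of critical points: 2

2


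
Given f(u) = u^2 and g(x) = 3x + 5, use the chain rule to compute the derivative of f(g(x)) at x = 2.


Using the chain rule: (f(g(x)))' = f'(g(x)) * g'(x)
First, find g(2):
g(2) = 3 * 2 + 5 = 11
Next, f'(u) = 2u
And g'(x) = 3
So f'(g(2)) * g'(2)
= 2 * 11 * 3
= 66

66


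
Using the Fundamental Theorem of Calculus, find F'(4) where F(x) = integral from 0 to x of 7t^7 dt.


By the Fundamental Theorem of Calculus (Part 1):
If F(x) = integral from 0 to x of f(t) dt, then F'(x) = f(x)
Here f(t) = 7t^7
So F'(x) = 7x^7
Evaluate at x = 4:
F'(4) = 7 * 4^7
= 7 * 16384
= 114688

114688


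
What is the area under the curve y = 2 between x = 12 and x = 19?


The area under a constant function y = 2 is a rectangle.
Width = 19 - 12 = 7
Height = 2
Area = width * height
= 7 * 2
= 14

14


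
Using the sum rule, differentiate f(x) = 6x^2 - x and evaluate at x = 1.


Differentiate term by term using power and sum rules:
f(x) = 6x^2 - x
f'(x) = 12x - 1
Substitute x = 1:
f'(1) = 12 * 1 - 1
= 12 - 1
= 11

11


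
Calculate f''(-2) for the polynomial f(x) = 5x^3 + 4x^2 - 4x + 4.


First derivative:
f'(x) = 15x^2 + 8x - 4
Second derivative:
f''(x) = 30x + 8
Substitute x = -2:
f''(-2) = 30 * (-2) + 8
= -60 + 8
= -52

-52


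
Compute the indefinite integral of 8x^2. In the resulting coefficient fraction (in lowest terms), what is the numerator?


Apply the power rule for integration:
integral of ax^n dx = a/(n+1) * x^(n+1) + C
integral of 8x^2 dx
= 8/3 * x^3 + C
The coefficient in lowest terms is 8/3, and its numerator is 8

8


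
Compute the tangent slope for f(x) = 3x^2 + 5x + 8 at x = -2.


The slope of the tangent line equals f'(x) at the point.
f(x) = 3x^2 + 5x + 8
f'(x) = 6x + 5
At x = -2:
f'(-2) = 6 * (-2) + 5
= -12 + 5
= -7

-7


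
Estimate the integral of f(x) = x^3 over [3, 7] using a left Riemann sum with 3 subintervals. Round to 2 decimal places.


Left Riemann sum uses left endpoints of each subinterval.
Interval: [3, 7], n = 3
dx = (7 - 3) / 3 = 4/3
Left endpoints: [3, 13/3, 17/3]
f values: [27, 2197/27, 4913/27]
Sum = dx * (sum of f values)
= 4/3 * 871/3
= 3484/9 ≈ 387.11

387.11


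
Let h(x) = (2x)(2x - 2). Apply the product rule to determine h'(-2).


Let u(x) = 2x and v(x) = 2x - 2
u'(x) = 2
v'(x) = 2
Product rule: h'(x) = u'(x)*v(x) + u(x)*v'(x)
= 2 * (2x - 2) + (2x) * 2
At x = -2:
u(-2) = 2 * (-2) + 0 = -4
v(-2) = 2 * (-2) - 2 = -6
h'(-2) = 2 * (-6) + (-4) * 2
= -12 - 8
= -20

-20


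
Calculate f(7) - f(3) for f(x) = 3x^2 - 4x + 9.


Net change = f(b) - f(a)
f(x) = 3x^2 - 4x + 9
Compute f(7):
f(7) = 3 * 7^2 - 4 * 7 + 9
= 147 - 28 + 9
= 128
Compute f(3):
f(3) = 3 * 3^2 - 4 * 3 + 9
= 27 - 12 + 9
= 24
Net change = 128 - 24 = 104

104


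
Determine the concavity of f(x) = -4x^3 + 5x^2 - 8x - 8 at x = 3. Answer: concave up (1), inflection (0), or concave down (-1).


Concavity is determined by the sign of f''(x).
f(x) = -4x^3 + 5x^2 - 8x - 8
f'(x) = -12x^2 + 10x - 8
f''(x) = -24x + 10
f''(3) = -24 * 3 + 10
= -72 + 10
= -62
Since f''(3) < 0, the function is concave down (-1)

-1


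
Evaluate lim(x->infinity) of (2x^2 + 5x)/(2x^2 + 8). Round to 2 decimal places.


For limits at infinity with equal-degree polynomials,
we compare leading coefficients.
Numerator leading term: 2x^2
Denominator leading term: 2x^2
Divide both by x^2:
lim = (2 + 5/x) / (2 + 8/x^2)
As x -> infinity, the 1/x and 1/x^2 terms vanish:
= 2/2 = 1 = 1.00

1.00


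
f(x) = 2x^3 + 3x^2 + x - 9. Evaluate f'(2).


Differentiate f(x) = 2x^3 + 3x^2 + x - 9 term by term:
f'(x) = 6x^2 + 6x + 1
Substitute x = 2:
f'(2) = 6 * 2^2 + 6 * 2 + 1
= 24 + 12 + 1
= 37

37


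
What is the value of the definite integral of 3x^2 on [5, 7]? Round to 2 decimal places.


Find the antiderivative of 3x^2:
F(x) = 3/3 * x^3
Apply the Fundamental Theorem of Calculus:
F(7) - F(5)
= 3/3 * 7^3 - 3/3 * 5^3
= 3/3 * (343 - 125)
= 3/3 * 218
= 218 = 218.00

218.00


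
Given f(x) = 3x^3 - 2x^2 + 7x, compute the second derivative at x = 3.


First derivative:
f'(x) = 9x^2 - 4x + 7
Second derivative:
f''(x) = 18x - 4
Substitute x = 3:
f''(3) = 18 * 3 - 4
= 54 - 4
= 50

50


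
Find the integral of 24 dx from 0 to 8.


The integral of a constant k over [a, b] equals k * (b - a).
integral from 0 to 8 of 24 dx
= 24 * (8 - 0)
= 24 * 8
= 192

192


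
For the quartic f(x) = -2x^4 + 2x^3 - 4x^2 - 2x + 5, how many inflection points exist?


Inflection points occur where f''(x) = 0 and concavity changes.
f(x) = -2x^4 + 2x^3 - 4x^2 - 2x + 5
f'(x) = -8x^3 + 6x^2 - 8x - 2
f''(x) = -24x^2 + 12x - 8
This is a quadratic in x. Use the discriminant to count real roots.
Discriminant = (12)^2 - 4 * (-24) * (-8)
= 144 - 768
= -624
Since discriminant < 0, f''(x) = 0 has no real solutions.
Number of inflection points: 0

0


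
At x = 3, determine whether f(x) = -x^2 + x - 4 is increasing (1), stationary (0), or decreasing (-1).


Compute f'(x) to determine behavior:
f'(x) = -2x + 1
f'(3) = -2 * 3 + 1
= -6 + 1
= -5
Since f'(3) < 0, the function is decreasing (-1)

-1


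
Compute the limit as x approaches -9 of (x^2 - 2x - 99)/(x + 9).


Direct substitution gives 0/0, so we factor the numerator.
Factor: (x^2 - 2x - 99) = (x + 9)(x - 11)
Cancel the common factor (x + 9):
(x^2 - 2x - 99)/(x + 9) = (x - 11)
Now substitute x = -9:
= (-9) - (11) = -20

-20


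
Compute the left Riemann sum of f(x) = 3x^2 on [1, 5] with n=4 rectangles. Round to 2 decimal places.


Left Riemann sum uses left endpoints of each subinterval.
Interval: [1, 5], n = 4
dx = (5 - 1) / 4 = 1
Left endpoints: [1, 2, 3, 4]
f values: [3, 12, 27, 48]
Sum = dx * (sum of f values)
= 1 * 90
= 90 = 90.00

90.00


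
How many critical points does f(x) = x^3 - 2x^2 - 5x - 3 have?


Find where f'(x) = 0:
f(x) = x^3 - 2x^2 - 5x - 3
f'(x) = 3x^2 - 4x - 5
This is a quadratic in x. Use the discriminant to count real roots.
Discriminant = (-4)^2 - 4 * 3 * (-5)
= 16 - (-60)
= 76
Since discriminant > 0, f'(x) = 0 has 2 real solutions.
Number of critical points: 2

2


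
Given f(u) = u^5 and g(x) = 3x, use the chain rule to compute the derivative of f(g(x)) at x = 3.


Using the chain rule: (f(g(x)))' = f'(g(x)) * g'(x)
First, find g(3):
g(3) = 3 * 3 + 0 = 9
Next, f'(u) = 5u^4
And g'(x) = 3
So f'(g(3)) * g'(3)
= 5 * 9^4 * 3
= 5 * 6561 * 3
= 98415

98415


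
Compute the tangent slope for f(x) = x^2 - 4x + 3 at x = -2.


The slope of the tangent line equals f'(x) at the point.
f(x) = x^2 - 4x + 3
f'(x) = 2x - 4
At x = -2:
f'(-2) = 2 * (-2) - 4
= -4 - 4
= -8

-8


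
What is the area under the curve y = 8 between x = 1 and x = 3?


The area under a constant function y = 8 is a rectangle.
Width = 3 - 1 = 2
Height = 8
Area = width * height
= 2 * 8
= 16

16


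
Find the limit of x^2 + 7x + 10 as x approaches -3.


Since polynomials are continuous, we use direct substitution.
lim(x->-3) of x^2 + 7x + 10
= 1 * (-3)^2 + 7 * (-3) + 10
= 9 - 21 + 10
= -2

-2


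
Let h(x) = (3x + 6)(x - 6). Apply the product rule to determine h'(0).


Let u(x) = 3x + 6 and v(x) = x - 6
u'(x) = 3
v'(x) = 1
Product rule: h'(x) = u'(x)*v(x) + u(x)*v'(x)
= 3 * (x - 6) + (3x + 6) * 1
At x = 0:
u(0) = 3 * 0 + 6 = 6
v(0) = 1 * 0 - 6 = -6
h'(0) = 3 * (-6) + 6 * 1
= -18 + 6
= -12

-12


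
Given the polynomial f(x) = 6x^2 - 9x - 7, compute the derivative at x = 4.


Differentiate term by term using power and sum rules:
f(x) = 6x^2 - 9x - 7
f'(x) = 12x - 9
Substitute x = 4:
f'(4) = 12 * 4 - 9
= 48 - 9
= 39

39


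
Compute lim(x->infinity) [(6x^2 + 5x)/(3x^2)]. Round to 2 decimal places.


For limits at infinity with equal-degree polynomials,
we compare leading coefficients.
Numerator leading term: 6x^2
Denominator leading term: 3x^2
Divide both by x^2:
lim = (6 + 5/x) / (3)
As x -> infinity, the 1/x and 1/x^2 terms vanish:
= 6/3 = 2 = 2.00

2.00


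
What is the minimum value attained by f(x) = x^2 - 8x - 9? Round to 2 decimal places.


For a quadratic f(x) = ax^2 + bx + c with a > 0, the minimum is at the vertex.
Vertex x-coordinate: x = -b/(2a)
x = -(-8) / (2 * 1)
x = 8/2 = 4
Substitute back to find the minimum value:
f(4) = 1 * 4^2 - 8 * 4 - 9
= 16 - 32 - 9
= -25 = -25.00

-25.00


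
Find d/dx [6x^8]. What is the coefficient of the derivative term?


We apply the power rule: d/dx [ax^n] = a*n * x^(n-1)
d/dx [6x^8]
= 6 * 8 * x^(8-1)
= 48x^7
The coefficient is 48

48


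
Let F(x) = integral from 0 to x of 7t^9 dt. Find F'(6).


By the Fundamental Theorem of Calculus (Part 1):
If F(x) = integral from 0 to x of f(t) dt, then F'(x) = f(x)
Here f(t) = 7t^9
So F'(x) = 7x^9
Evaluate at x = 6:
F'(6) = 7 * 6^9
= 7 * 10077696
= 70543872

70543872


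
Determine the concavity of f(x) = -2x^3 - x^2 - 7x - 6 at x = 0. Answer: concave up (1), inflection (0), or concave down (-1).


Concavity is determined by the sign of f''(x).
f(x) = -2x^3 - x^2 - 7x - 6
f'(x) = -6x^2 - 2x - 7
f''(x) = -12x - 2
f''(0) = -12 * 0 - 2
= 0 - 2
= -2
Since f''(0) < 0, the function is concave down (-1)

-1


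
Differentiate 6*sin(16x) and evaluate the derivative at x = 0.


Apply the chain rule to differentiate 6*sin(16x):
d/dx [6*sin(16x)]
= 6 * cos(16x) * d/dx(16x)
= 6 * 16 * cos(16x)
= 96 * cos(16x)
Evaluate at x = 0:
= 96 * cos(0)
= 96 * 1
= 96

96


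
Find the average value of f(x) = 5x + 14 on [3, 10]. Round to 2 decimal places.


Average value = 1/(b-a) * integral from a to b of f(x) dx
First compute the integral of 5x + 14:
F(x) = (5/2)x^2 + 14x
F(10) = 5/2 * 100 + 14 * 10 = 390
F(3) = 5/2 * 9 + 14 * 3 = 129/2
Integral = 390 - 129/2 = 651/2
Average = (651/2) / (10 - 3) = (651/2) / 7
= 93/2 = 46.50

46.50


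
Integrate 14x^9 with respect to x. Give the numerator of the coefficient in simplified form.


Apply the power rule for integration:
integral of ax^n dx = a/(n+1) * x^(n+1) + C
integral of 14x^9 dx
= 14/10 * x^10 + C
= 7/5 * x^10 + C
The coefficient in lowest terms is 7/5, and its numerator is 7

7


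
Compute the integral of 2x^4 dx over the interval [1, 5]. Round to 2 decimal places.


Find the antiderivative of 2x^4:
F(x) = 2/5 * x^5
Apply the Fundamental Theorem of Calculus:
F(5) - F(1)
= 2/5 * 5^5 - 2/5 * 1^5
= 2/5 * (3125 - 1)
= 2/5 * 3124
= 6248/5 = 1249.60

1249.60


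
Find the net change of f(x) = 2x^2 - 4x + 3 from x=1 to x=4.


Net change = f(b) - f(a)
f(x) = 2x^2 - 4x + 3
Compute f(4):
f(4) = 2 * 4^2 - 4 * 4 + 3
= 32 - 16 + 3
= 19
Compute f(1):
f(1) = 2 * 1^2 - 4 * 1 + 3
= 2 - 4 + 3
= 1
Net change = 19 - 1 = 18

18


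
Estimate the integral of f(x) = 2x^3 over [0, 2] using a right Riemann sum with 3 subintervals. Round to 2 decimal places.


Right Riemann sum uses right endpoints of each subinterval.
Interval: [0, 2], n = 3
dx = (2 - 0) / 3 = 2/3
Right endpoints: [2/3, 4/3, 2]
f values: [16/27, 128/27, 16]
Sum = dx * (sum of f values)
= 2/3 * 64/3
= 128/9 ≈ 14.22

14.22


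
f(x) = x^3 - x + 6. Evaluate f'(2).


Differentiate f(x) = x^3 - x + 6 term by term:
f'(x) = 3x^2 - 1
Substitute x = 2:
f'(2) = 3 * 2^2 + 0 * 2 - 1
= 12 + 0 - 1
= 11

11


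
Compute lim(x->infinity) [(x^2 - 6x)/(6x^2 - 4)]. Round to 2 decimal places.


For limits at infinity with equal-degree polynomials,
we compare leading coefficients.
Numerator leading term: x^2
Denominator leading term: 6x^2
Divide both by x^2:
lim = (1 - 6/x) / (6 - 4/x^2)
As x -> infinity, the 1/x and 1/x^2 terms vanish:
= 1/6 ≈ 0.17

0.17


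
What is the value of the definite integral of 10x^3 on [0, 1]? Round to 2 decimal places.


Find the antiderivative of 10x^3:
F(x) = 10/4 * x^4
Apply the Fundamental Theorem of Calculus:
F(1) - F(0)
= 10/4 * 1^4 - 10/4 * 0^4
= 10/4 * (1 - 0)
= 10/4 * 1
= 5/2 = 2.50

2.50


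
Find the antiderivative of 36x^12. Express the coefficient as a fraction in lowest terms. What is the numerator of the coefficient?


Apply the power rule for integration:
integral of ax^n dx = a/(n+1) * x^(n+1) + C
integral of 36x^12 dx
= 36/13 * x^13 + C
The coefficient in lowest terms is 36/13, and its numerator is 36

36


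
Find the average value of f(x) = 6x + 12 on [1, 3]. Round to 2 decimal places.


Average value = 1/(b-a) * integral from a to b of f(x) dx
First compute the integral of 6x + 12:
F(x) = 3x^2 + 12x
F(3) = 3 * 9 + 12 * 3 = 63
F(1) = 3 * 1 + 12 * 1 = 15
Integral = 63 - 15 = 48
Average = 48 / (3 - 1) = 48 / 2
= 24 = 24.00

24.00


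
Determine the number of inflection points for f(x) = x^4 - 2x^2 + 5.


Inflection points occur where f''(x) = 0 and concavity changes.
f(x) = x^4 - 2x^2 + 5
f'(x) = 4x^3 - 4x
f''(x) = 12x^2 - 4
This is a quadratic in x. Use the discriminant to count real roots.
Discriminant = (0)^2 - 4 * 12 * (-4)
= 0 - (-192)
= 192
Since discriminant > 0, f''(x) = 0 has 2 distinct real solutions.
A quadratic with two distinct real roots changes sign at each root, so concavity changes at both.
Number of inflection points: 2

2


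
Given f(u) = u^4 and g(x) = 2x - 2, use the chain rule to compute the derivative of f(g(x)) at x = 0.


Using the chain rule: (f(g(x)))' = f'(g(x)) * g'(x)
First, find g(0):
g(0) = 2 * 0 - 2 = -2
Next, f'(u) = 4u^3
And g'(x) = 2
So f'(g(0)) * g'(0)
= 4 * (-2)^3 * 2
= 4 * (-8) * 2
= -64

-64


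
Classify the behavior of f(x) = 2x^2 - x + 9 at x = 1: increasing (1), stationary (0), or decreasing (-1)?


Compute f'(x) to determine behavior:
f'(x) = 4x - 1
f'(1) = 4 * 1 - 1
= 4 - 1
= 3
Since f'(1) > 0, the function is increasing (1)

1


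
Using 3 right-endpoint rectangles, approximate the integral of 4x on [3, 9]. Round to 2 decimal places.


Right Riemann sum uses right endpoints of each subinterval.
Interval: [3, 9], n = 3
dx = (9 - 3) / 3 = 2
Right endpoints: [5, 7, 9]
f values: [20, 28, 36]
Sum = dx * (sum of f values)
= 2 * 84
= 168 = 168.00

168.00


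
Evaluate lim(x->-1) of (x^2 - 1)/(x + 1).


Direct substitution gives 0/0, so we factor the numerator.
Factor: (x^2 - 1) = (x + 1)(x - 1)
Cancel the common factor (x + 1):
(x^2 - 1)/(x + 1) = (x - 1)
Now substitute x = -1:
= (-1) - (1) = -2

-2


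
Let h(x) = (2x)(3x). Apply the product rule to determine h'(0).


Let u(x) = 2x and v(x) = 3x
u'(x) = 2
v'(x) = 3
Product rule: h'(x) = u'(x)*v(x) + u(x)*v'(x)
= 2 * (3x) + (2x) * 3
At x = 0:
u(0) = 2 * 0 + 0 = 0
v(0) = 3 * 0 + 0 = 0
h'(0) = 2 * 0 + 0 * 3
= 0 + 0
= 0

0


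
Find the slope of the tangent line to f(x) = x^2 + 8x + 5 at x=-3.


The slope of the tangent line equals f'(x) at the point.
f(x) = x^2 + 8x + 5
f'(x) = 2x + 8
At x = -3:
f'(-3) = 2 * (-3) + 8
= -6 + 8
= 2

2


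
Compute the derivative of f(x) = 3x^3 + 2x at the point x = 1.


Differentiate f(x) = 3x^3 + 2x term by term:
f'(x) = 9x^2 + 2
Substitute x = 1:
f'(1) = 9 * 1^2 + 0 * 1 + 2
= 9 + 0 + 2
= 11

11


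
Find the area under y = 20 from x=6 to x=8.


The area under a constant function y = 20 is a rectangle.
Width = 8 - 6 = 2
Height = 20
Area = width * height
= 2 * 20
= 40

40


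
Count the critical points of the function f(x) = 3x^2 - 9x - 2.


Find where f'(x) = 0:
f'(x) = 6x - 9
Set f'(x) = 0:
6x - 9 = 0
x = 9 / 6 = 3/2
This is a linear equation in x, so there is exactly one solution.
Number of critical points: 1

1


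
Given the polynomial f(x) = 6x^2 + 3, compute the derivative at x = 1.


Differentiate term by term using power and sum rules:
f(x) = 6x^2 + 3
f'(x) = 12x
Substitute x = 1:
f'(1) = 12 * 1 + 0
= 12 + 0
= 12

12


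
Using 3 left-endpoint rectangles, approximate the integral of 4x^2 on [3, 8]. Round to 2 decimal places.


Left Riemann sum uses left endpoints of each subinterval.
Interval: [3, 8], n = 3
dx = (8 - 3) / 3 = 5/3
Left endpoints: [3, 14/3, 19/3]
f values: [36, 784/9, 1444/9]
Sum = dx * (sum of f values)
= 5/3 * 2552/9
= 12760/27 ≈ 472.59

472.59


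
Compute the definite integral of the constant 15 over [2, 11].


The integral of a constant k over [a, b] equals k * (b - a).
integral from 2 to 11 of 15 dx
= 15 * (11 - 2)
= 15 * 9
= 135

135


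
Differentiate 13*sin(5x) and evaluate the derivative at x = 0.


Apply the chain rule to differentiate 13*sin(5x):
d/dx [13*sin(5x)]
= 13 * cos(5x) * d/dx(5x)
= 13 * 5 * cos(5x)
= 65 * cos(5x)
Evaluate at x = 0:
= 65 * cos(0)
= 65 * 1
= 65

65


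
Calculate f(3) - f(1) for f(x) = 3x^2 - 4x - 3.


Net change = f(b) - f(a)
f(x) = 3x^2 - 4x - 3
Compute f(3):
f(3) = 3 * 3^2 - 4 * 3 - 3
= 27 - 12 - 3
= 12
Compute f(1):
f(1) = 3 * 1^2 - 4 * 1 - 3
= 3 - 4 - 3
= -4
Net change = 12 - (-4) = 16

16


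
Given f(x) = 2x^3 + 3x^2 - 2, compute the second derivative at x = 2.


First derivative:
f'(x) = 6x^2 + 6x
Second derivative:
f''(x) = 12x + 6
Substitute x = 2:
f''(2) = 12 * 2 + 6
= 24 + 6
= 30

30


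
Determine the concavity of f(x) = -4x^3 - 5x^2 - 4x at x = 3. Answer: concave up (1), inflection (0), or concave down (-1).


Concavity is determined by the sign of f''(x).
f(x) = -4x^3 - 5x^2 - 4x
f'(x) = -12x^2 - 10x - 4
f''(x) = -24x - 10
f''(3) = -24 * 3 - 10
= -72 - 10
= -82
Since f''(3) < 0, the function is concave down (-1)

-1


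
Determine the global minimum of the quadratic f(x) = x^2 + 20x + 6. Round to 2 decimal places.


For a quadratic f(x) = ax^2 + bx + c with a > 0, the minimum is at the vertex.
Vertex x-coordinate: x = -b/(2a)
x = -(20) / (2 * 1)
x = -20/2 = -10
Substitute back to find the minimum value:
f(-10) = 1 * (-10)^2 + 20 * (-10) + 6
= 100 - 200 + 6
= -94 = -94.00

-94.00


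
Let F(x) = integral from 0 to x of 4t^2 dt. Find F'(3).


By the Fundamental Theorem of Calculus (Part 1):
If F(x) = integral from 0 to x of f(t) dt, then F'(x) = f(x)
Here f(t) = 4t^2
So F'(x) = 4x^2
Evaluate at x = 3:
F'(3) = 4 * 3^2
= 4 * 9
= 36

36


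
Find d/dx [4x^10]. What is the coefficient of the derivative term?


We apply the power rule: d/dx [ax^n] = a*n * x^(n-1)
d/dx [4x^10]
= 4 * 10 * x^(10-1)
= 40x^9
The coefficient is 40

40


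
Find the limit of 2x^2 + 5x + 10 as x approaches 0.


Since polynomials are continuous, we use direct substitution.
lim(x->0) of 2x^2 + 5x + 10
= 2 * 0^2 + 5 * 0 + 10
= 0 + 0 + 10
= 10

10


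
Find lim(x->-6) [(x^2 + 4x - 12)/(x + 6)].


Direct substitution gives 0/0, so we factor the numerator.
Factor: (x^2 + 4x - 12) = (x + 6)(x - 2)
Cancel the common factor (x + 6):
(x^2 + 4x - 12)/(x + 6) = (x - 2)
Now substitute x = -6:
= (-6) - (2) = -8

-8


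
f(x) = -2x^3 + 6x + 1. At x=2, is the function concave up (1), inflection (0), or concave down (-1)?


Concavity is determined by the sign of f''(x).
f(x) = -2x^3 + 6x + 1
f'(x) = -6x^2 + 6
f''(x) = -12x
f''(2) = -12 * 2 + 0
= -24 + 0
= -24
Since f''(2) < 0, the function is concave down (-1)

-1


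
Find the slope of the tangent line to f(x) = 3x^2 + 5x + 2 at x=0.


The slope of the tangent line equals f'(x) at the point.
f(x) = 3x^2 + 5x + 2
f'(x) = 6x + 5
At x = 0:
f'(0) = 6 * 0 + 5
= 0 + 5
= 5

5


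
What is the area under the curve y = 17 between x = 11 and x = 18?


The area under a constant function y = 17 is a rectangle.
Width = 18 - 11 = 7
Height = 17
Area = width * height
= 7 * 17
= 119

119


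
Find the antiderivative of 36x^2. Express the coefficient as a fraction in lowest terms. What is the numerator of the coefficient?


Apply the power rule for integration:
integral of ax^n dx = a/(n+1) * x^(n+1) + C
integral of 36x^2 dx
= 36/3 * x^3 + C
= 12 * x^3 + C
The coefficient in lowest terms is 12 = 12/1, so its numerator is 12

12


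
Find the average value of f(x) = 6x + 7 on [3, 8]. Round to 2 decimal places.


Average value = 1/(b-a) * integral from a to b of f(x) dx
First compute the integral of 6x + 7:
F(x) = 3x^2 + 7x
F(8) = 3 * 64 + 7 * 8 = 248
F(3) = 3 * 9 + 7 * 3 = 48
Integral = 248 - 48 = 200
Average = 200 / (8 - 3) = 200 / 5
= 40 = 40.00

40.00


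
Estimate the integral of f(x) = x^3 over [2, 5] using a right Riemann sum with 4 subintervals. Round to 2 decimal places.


Right Riemann sum uses right endpoints of each subinterval.
Interval: [2, 5], n = 4
dx = (5 - 2) / 4 = 3/4
Right endpoints: [11/4, 7/2, 17/4, 5]
f values: [1331/64, 343/8, 4913/64, 125]
Sum = dx * (sum of f values)
= 3/4 * 4247/16
= 12741/64 ≈ 199.08

199.08


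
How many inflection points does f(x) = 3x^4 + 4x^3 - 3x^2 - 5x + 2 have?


Inflection points occur where f''(x) = 0 and concavity changes.
f(x) = 3x^4 + 4x^3 - 3x^2 - 5x + 2
f'(x) = 12x^3 + 12x^2 - 6x - 5
f''(x) = 36x^2 + 24x - 6
This is a quadratic in x. Use the discriminant to count real roots.
Discriminant = (24)^2 - 4 * 36 * (-6)
= 576 - (-864)
= 1440
Since discriminant > 0, f''(x) = 0 has 2 distinct real solutions.
A quadratic with two distinct real roots changes sign at each root, so concavity changes at both.
Number of inflection points: 2

2


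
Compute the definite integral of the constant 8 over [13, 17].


The integral of a constant k over [a, b] equals k * (b - a).
integral from 13 to 17 of 8 dx
= 8 * (17 - 13)
= 8 * 4
= 32

32


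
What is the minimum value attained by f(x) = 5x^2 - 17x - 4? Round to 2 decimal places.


For a quadratic f(x) = ax^2 + bx + c with a > 0, the minimum is at the vertex.
Vertex x-coordinate: x = -b/(2a)
x = -(-17) / (2 * 5)
x = 17/10
Substitute back to find the minimum value:
f(17/10) = 5 * (17/10)^2 - 17 * (17/10) - 4
= 289/20 - 289/10 - 4
= -369/20 = -18.45

-18.45


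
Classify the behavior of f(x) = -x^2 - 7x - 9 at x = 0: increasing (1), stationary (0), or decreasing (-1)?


Compute f'(x) to determine behavior:
f'(x) = -2x - 7
f'(0) = -2 * 0 - 7
= 0 - 7
= -7
Since f'(0) < 0, the function is decreasing (-1)

-1


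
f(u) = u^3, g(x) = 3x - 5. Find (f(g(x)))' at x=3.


Using the chain rule: (f(g(x)))' = f'(g(x)) * g'(x)
First, find g(3):
g(3) = 3 * 3 - 5 = 4
Next, f'(u) = 3u^2
And g'(x) = 3
So f'(g(3)) * g'(3)
= 3 * 4^2 * 3
= 3 * 16 * 3
= 144

144


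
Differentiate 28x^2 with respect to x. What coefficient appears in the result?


We apply the power rule: d/dx [ax^n] = a*n * x^(n-1)
d/dx [28x^2]
= 28 * 2 * x^(2-1)
= 56x
The coefficient is 56

56


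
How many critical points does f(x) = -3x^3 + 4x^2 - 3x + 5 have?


Find where f'(x) = 0:
f(x) = -3x^3 + 4x^2 - 3x + 5
f'(x) = -9x^2 + 8x - 3
This is a quadratic in x. Use the discriminant to count real roots.
Discriminant = (8)^2 - 4 * (-9) * (-3)
= 64 - 108
= -44
Since discriminant < 0, f'(x) = 0 has no real solutions.
Number of critical points: 0

0


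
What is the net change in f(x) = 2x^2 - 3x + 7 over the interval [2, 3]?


Net change = f(b) - f(a)
f(x) = 2x^2 - 3x + 7
Compute f(3):
f(3) = 2 * 3^2 - 3 * 3 + 7
= 18 - 9 + 7
= 16
Compute f(2):
f(2) = 2 * 2^2 - 3 * 2 + 7
= 8 - 6 + 7
= 9
Net change = 16 - 9 = 7

7


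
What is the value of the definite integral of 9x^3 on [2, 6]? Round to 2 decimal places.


Find the antiderivative of 9x^3:
F(x) = 9/4 * x^4
Apply the Fundamental Theorem of Calculus:
F(6) - F(2)
= 9/4 * 6^4 - 9/4 * 2^4
= 9/4 * (1296 - 16)
= 9/4 * 1280
= 2880 = 2880.00

2880.00


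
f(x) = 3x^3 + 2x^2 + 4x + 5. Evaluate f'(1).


Differentiate f(x) = 3x^3 + 2x^2 + 4x + 5 term by term:
f'(x) = 9x^2 + 4x + 4
Substitute x = 1:
f'(1) = 9 * 1^2 + 4 * 1 + 4
= 9 + 4 + 4
= 17

17


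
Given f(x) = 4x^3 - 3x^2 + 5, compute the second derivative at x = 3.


First derivative:
f'(x) = 12x^2 - 6x
Second derivative:
f''(x) = 24x - 6
Substitute x = 3:
f''(3) = 24 * 3 - 6
= 72 - 6
= 66

66


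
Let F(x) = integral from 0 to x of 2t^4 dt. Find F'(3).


By the Fundamental Theorem of Calculus (Part 1):
If F(x) = integral from 0 to x of f(t) dt, then F'(x) = f(x)
Here f(t) = 2t^4
So F'(x) = 2x^4
Evaluate at x = 3:
F'(3) = 2 * 3^4
= 2 * 81
= 162

162


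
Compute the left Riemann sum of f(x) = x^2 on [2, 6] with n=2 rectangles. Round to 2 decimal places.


Left Riemann sum uses left endpoints of each subinterval.
Interval: [2, 6], n = 2
dx = (6 - 2) / 2 = 2
Left endpoints: [2, 4]
f values: [4, 16]
Sum = dx * (sum of f values)
= 2 * 20
= 40 = 40.00

40.00


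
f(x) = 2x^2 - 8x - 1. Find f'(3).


Differentiate term by term using power and sum rules:
f(x) = 2x^2 - 8x - 1
f'(x) = 4x - 8
Substitute x = 3:
f'(3) = 4 * 3 - 8
= 12 - 8
= 4

4


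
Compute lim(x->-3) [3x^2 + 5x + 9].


Since polynomials are continuous, we use direct substitution.
lim(x->-3) of 3x^2 + 5x + 9
= 3 * (-3)^2 + 5 * (-3) + 9
= 27 - 15 + 9
= 21

21


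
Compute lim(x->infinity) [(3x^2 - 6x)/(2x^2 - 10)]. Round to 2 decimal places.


For limits at infinity with equal-degree polynomials,
we compare leading coefficients.
Numerator leading term: 3x^2
Denominator leading term: 2x^2
Divide both by x^2:
lim = (3 - 6/x) / (2 - 10/x^2)
As x -> infinity, the 1/x and 1/x^2 terms vanish:
= 3/2 = 1.50

1.50


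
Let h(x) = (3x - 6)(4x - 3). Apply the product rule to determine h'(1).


Let u(x) = 3x - 6 and v(x) = 4x - 3
u'(x) = 3
v'(x) = 4
Product rule: h'(x) = u'(x)*v(x) + u(x)*v'(x)
= 3 * (4x - 3) + (3x - 6) * 4
At x = 1:
u(1) = 3 * 1 - 6 = -3
v(1) = 4 * 1 - 3 = 1
h'(1) = 3 * 1 + (-3) * 4
= 3 - 12
= -9

-9


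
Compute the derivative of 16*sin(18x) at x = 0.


Apply the chain rule to differentiate 16*sin(18x):
d/dx [16*sin(18x)]
= 16 * cos(18x) * d/dx(18x)
= 16 * 18 * cos(18x)
= 288 * cos(18x)
Evaluate at x = 0:
= 288 * cos(0)
= 288 * 1
= 288

288


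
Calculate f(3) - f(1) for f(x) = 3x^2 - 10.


Net change = f(b) - f(a)
f(x) = 3x^2 - 10
Compute f(3):
f(3) = 3 * 3^2 + 0 * 3 - 10
= 27 + 0 - 10
= 17
Compute f(1):
f(1) = 3 * 1^2 + 0 * 1 - 10
= 3 + 0 - 10
= -7
Net change = 17 - (-7) = 24

24


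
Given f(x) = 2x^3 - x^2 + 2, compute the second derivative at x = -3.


First derivative:
f'(x) = 6x^2 - 2x
Second derivative:
f''(x) = 12x - 2
Substitute x = -3:
f''(-3) = 12 * (-3) - 2
= -36 - 2
= -38

-38


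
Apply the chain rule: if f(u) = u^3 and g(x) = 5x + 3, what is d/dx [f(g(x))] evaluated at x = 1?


Using the chain rule: (f(g(x)))' = f'(g(x)) * g'(x)
First, find g(1):
g(1) = 5 * 1 + 3 = 8
Next, f'(u) = 3u^2
And g'(x) = 5
So f'(g(1)) * g'(1)
= 3 * 8^2 * 5
= 3 * 64 * 5
= 960

960


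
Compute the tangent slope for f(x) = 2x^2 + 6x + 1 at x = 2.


The slope of the tangent line equals f'(x) at the point.
f(x) = 2x^2 + 6x + 1
f'(x) = 4x + 6
At x = 2:
f'(2) = 4 * 2 + 6
= 8 + 6
= 14

14


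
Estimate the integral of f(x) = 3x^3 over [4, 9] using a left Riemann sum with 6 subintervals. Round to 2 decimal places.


Left Riemann sum uses left endpoints of each subinterval.
Interval: [4, 9], n = 6
dx = (9 - 4) / 6 = 5/6
Left endpoints: [4, 29/6, 17/3, 13/2, 22/3, 49/6]
f values: [192, 24389/72, 4913/9, 6591/8, 10648/9, 117649/72]
Sum = dx * (sum of f values)
= 5/6 * 37741/8
= 188705/48 ≈ 3931.35

3931.35


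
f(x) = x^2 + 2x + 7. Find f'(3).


Differentiate term by term using power and sum rules:
f(x) = x^2 + 2x + 7
f'(x) = 2x + 2
Substitute x = 3:
f'(3) = 2 * 3 + 2
= 6 + 2
= 8

8


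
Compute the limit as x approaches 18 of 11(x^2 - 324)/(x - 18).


Direct substitution gives 0/0, so we factor the numerator.
Factor: 11(x^2 - 324) = 11 * (x - 18)(x + 18)
Cancel the common factor (x - 18):
11(x^2 - 324)/(x - 18) = 11 * (x + 18)
Now substitute x = 18:
= 11 * (18 + 18) = 396

396


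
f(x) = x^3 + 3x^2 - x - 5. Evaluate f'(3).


Differentiate f(x) = x^3 + 3x^2 - x - 5 term by term:
f'(x) = 3x^2 + 6x - 1
Substitute x = 3:
f'(3) = 3 * 3^2 + 6 * 3 - 1
= 27 + 18 - 1
= 44

44


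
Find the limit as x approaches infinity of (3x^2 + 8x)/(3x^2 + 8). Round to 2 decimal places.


For limits at infinity with equal-degree polynomials,
we compare leading coefficients.
Numerator leading term: 3x^2
Denominator leading term: 3x^2
Divide both by x^2:
lim = (3 + 8/x) / (3 + 8/x^2)
As x -> infinity, the 1/x and 1/x^2 terms vanish:
= 3/3 = 1 = 1.00

1.00


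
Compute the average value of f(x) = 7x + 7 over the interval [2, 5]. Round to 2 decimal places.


Average value = 1/(b-a) * integral from a to b of f(x) dx
First compute the integral of 7x + 7:
F(x) = (7/2)x^2 + 7x
F(5) = 7/2 * 25 + 7 * 5 = 245/2
F(2) = 7/2 * 4 + 7 * 2 = 28
Integral = 245/2 - 28 = 189/2
Average = (189/2) / (5 - 2) = (189/2) / 3
= 63/2 = 31.50

31.50


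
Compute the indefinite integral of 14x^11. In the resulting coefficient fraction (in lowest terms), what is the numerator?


Apply the power rule for integration:
integral of ax^n dx = a/(n+1) * x^(n+1) + C
integral of 14x^11 dx
= 14/12 * x^12 + C
= 7/6 * x^12 + C
The coefficient in lowest terms is 7/6, and its numerator is 7

7


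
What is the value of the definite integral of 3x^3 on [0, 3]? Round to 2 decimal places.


Find the antiderivative of 3x^3:
F(x) = 3/4 * x^4
Apply the Fundamental Theorem of Calculus:
F(3) - F(0)
= 3/4 * 3^4 - 3/4 * 0^4
= 3/4 * (81 - 0)
= 3/4 * 81
= 243/4 = 60.75

60.75


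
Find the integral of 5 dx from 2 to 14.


The integral of a constant k over [a, b] equals k * (b - a).
integral from 2 to 14 of 5 dx
= 5 * (14 - 2)
= 5 * 12
= 60

60


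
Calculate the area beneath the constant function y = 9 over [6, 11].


The area under a constant function y = 9 is a rectangle.
Width = 11 - 6 = 5
Height = 9
Area = width * height
= 5 * 9
= 45

45


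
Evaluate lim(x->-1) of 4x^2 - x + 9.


Since polynomials are continuous, we use direct substitution.
lim(x->-1) of 4x^2 - x + 9
= 4 * (-1)^2 - 1 * (-1) + 9
= 4 + 1 + 9
= 14

14


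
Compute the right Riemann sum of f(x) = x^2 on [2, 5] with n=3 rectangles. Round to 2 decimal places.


Right Riemann sum uses right endpoints of each subinterval.
Interval: [2, 5], n = 3
dx = (5 - 2) / 3 = 1
Right endpoints: [3, 4, 5]
f values: [9, 16, 25]
Sum = dx * (sum of f values)
= 1 * 50
= 50 = 50.00

50.00


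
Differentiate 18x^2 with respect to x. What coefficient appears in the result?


We apply the power rule: d/dx [ax^n] = a*n * x^(n-1)
d/dx [18x^2]
= 18 * 2 * x^(2-1)
= 36x
The coefficient is 36

36
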